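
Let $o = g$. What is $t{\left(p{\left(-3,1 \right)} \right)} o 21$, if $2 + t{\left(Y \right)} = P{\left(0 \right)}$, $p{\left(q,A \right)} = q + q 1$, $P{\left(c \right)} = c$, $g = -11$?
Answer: $462$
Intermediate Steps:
$p{\left(q,A \right)} = 2 q$ ($p{\left(q,A \right)} = q + q = 2 q$)
$t{\left(Y \right)} = -2$ ($t{\left(Y \right)} = -2 + 0 = -2$)
$o = -11$
$t{\left(p{\left(-3,1 \right)} \right)} o 21 = \left(-2\right) \left(-11\right) 21 = 22 \cdot 21 = 462$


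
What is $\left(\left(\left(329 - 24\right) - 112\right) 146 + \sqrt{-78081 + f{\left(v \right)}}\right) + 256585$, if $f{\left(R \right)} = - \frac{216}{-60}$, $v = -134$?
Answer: $284763 + \frac{i \sqrt{1951935}}{5} \approx 2.8476 \cdot 10^{5} + 279.42 i$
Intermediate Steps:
$f{\left(R \right)} = \frac{18}{5}$ ($f{\left(R \right)} = \left(-216\right) \left(- \frac{1}{60}\right) = \frac{18}{5}$)
$\left(\left(\left(329 - 24\right) - 112\right) 146 + \sqrt{-78081 + f{\left(v \right)}}\right) + 256585 = \left(\left(\left(329 - 24\right) - 112\right) 146 + \sqrt{-78081 + \frac{18}{5}}\right) + 256585 = \left(\left(305 - 112\right) 146 + \sqrt{- \frac{390387}{5}}\right) + 256585 = \left(193 \cdot 146 + \frac{i \sqrt{1951935}}{5}\right) + 256585 = \left(28178 + \frac{i \sqrt{1951935}}{5}\right) + 256585 = 284763 + \frac{i \sqrt{1951935}}{5}$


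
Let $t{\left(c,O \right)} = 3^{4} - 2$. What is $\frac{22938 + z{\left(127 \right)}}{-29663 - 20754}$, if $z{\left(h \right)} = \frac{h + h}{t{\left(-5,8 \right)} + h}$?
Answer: $- \frac{2362741}{5192951} \approx -0.45499$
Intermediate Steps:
$t{\left(c,O \right)} = 79$ ($t{\left(c,O \right)} = 81 - 2 = 79$)
$z{\left(h \right)} = \frac{2 h}{79 + h}$ ($z{\left(h \right)} = \frac{h + h}{79 + h} = \frac{2 h}{79 + h}$)
$\frac{22938 + z{\left(127 \right)}}{-29663 - 20754} = \frac{22938 + 2 \cdot 127 \frac{1}{79 + 127}}{-29663 - 20754} = \frac{22938 + 2 \cdot 127 \cdot \frac{1}{206}}{-50417} = \left(22938 + 2 \cdot 127 \cdot \frac{1}{206}\right) \left(- \frac{1}{50417}\right) = \left(22938 + \frac{127}{103}\right) \left(- \frac{1}{50417}\right) = \frac{2362741}{103} \left(- \frac{1}{50417}\right) = - \frac{2362741}{5192951}$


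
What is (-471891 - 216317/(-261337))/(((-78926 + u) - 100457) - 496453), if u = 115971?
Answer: 24664472390/29262687901 ≈ 0.84286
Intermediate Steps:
(-471891 - 216317/(-261337))/(((-78926 + u) - 100457) - 496453) = (-471891 - 216317/(-261337))/(((-78926 + 115971) - 100457) - 496453) = (-471891 - 216317*(-1/261337))/((37045 - 100457) - 496453) = (-471891 + 216317/261337)/(-63412 - 496453) = -123322361950/261337/(-559865) = -123322361950/261337*(-1/559865) = 24664472390/29262687901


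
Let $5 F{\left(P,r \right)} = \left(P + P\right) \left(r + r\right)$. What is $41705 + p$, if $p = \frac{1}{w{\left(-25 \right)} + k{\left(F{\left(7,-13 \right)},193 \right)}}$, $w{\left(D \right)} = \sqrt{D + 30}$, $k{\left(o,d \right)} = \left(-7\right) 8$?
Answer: $\frac{130578299}{3131} - \frac{\sqrt{5}}{3131} \approx 41705.0$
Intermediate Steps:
$F{\left(P,r \right)} = \frac{4 P r}{5}$ ($F{\left(P,r \right)} = \frac{\left(P + P\right) \left(r + r\right)}{5} = \frac{2 P 2 r}{5} = \frac{4 P r}{5}$)
$k{\left(o,d \right)} = -56$
$w{\left(D \right)} = \sqrt{30 + D}$
$p = \frac{1}{-56 + \sqrt{5}}$ ($p = \frac{1}{\sqrt{30 - 25} - 56} = \frac{1}{\sqrt{5} - 56} = \frac{1}{-56 + \sqrt{5}} \approx -0.0186$)
$41705 + p = 41705 - \left(\frac{56}{3131} + \frac{\sqrt{5}}{3131}\right) = \frac{130578299}{3131} - \frac{\sqrt{5}}{3131}$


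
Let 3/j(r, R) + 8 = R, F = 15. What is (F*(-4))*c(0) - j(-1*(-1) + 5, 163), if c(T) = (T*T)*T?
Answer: -3/155 ≈ -0.019355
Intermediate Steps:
j(r, R) = 3/(-8 + R)
c(T) = T**3 (c(T) = T**2*T = T**3)
(F*(-4))*c(0) - j(-1*(-1) + 5, 163) = (15*(-4))*0**3 - 3/(-8 + 163) = -60*0 - 3/155 = 0 - 3/155 = -3/155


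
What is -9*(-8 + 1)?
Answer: 63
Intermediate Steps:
-9*(-8 + 1) = -9*(-7) = 63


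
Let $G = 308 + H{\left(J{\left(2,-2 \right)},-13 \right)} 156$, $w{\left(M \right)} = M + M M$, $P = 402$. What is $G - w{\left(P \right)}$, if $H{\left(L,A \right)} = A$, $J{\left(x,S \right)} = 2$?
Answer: $-163726$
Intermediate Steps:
$w{\left(M \right)} = M + M^{2}$
$G = -1720$ ($G = 308 - 2028 = -1720$)
$G - w{\left(P \right)} = -1720 - 402 \left(1 + 402\right) = -1720 - 402 \cdot 403 = -1720 - 162006 = -163726$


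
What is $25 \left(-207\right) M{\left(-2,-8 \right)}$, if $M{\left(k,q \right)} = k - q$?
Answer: $-31050$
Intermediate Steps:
$25 \left(-207\right) M{\left(-2,-8 \right)} = 25 \left(-207\right) \left(-2 - -8\right) = - 5175 \left(-2 + 8\right) = \left(-5175\right) 6 = -31050$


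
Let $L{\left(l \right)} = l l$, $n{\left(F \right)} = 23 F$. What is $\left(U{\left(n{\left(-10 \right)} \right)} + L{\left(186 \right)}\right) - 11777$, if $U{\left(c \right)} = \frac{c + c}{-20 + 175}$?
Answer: $\frac{707297}{31} \approx 22816.0$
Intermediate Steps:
$U{\left(c \right)} = \frac{2 c}{155}$
$L{\left(l \right)} = l^{2}$
$\left(U{\left(n{\left(-10 \right)} \right)} + L{\left(186 \right)}\right) - 11777 = \left(\frac{2 \cdot 23 \left(-10\right)}{155} + 186^{2}\right) - 11777 = \left(\frac{2}{155} \left(-230\right) + 34596\right) - 11777 = \left(- \frac{92}{31} + 34596\right) - 11777 = \frac{1072384}{31} - 11777 = \frac{707297}{31}$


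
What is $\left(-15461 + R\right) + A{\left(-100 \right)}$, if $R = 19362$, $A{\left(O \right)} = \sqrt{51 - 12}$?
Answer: $3901 + \sqrt{39} \approx 3907.2$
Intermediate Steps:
$A{\left(O \right)} = \sqrt{39}$
$\left(-15461 + R\right) + A{\left(-100 \right)} = \left(-15461 + 19362\right) + \sqrt{39} = 3901 + \sqrt{39}$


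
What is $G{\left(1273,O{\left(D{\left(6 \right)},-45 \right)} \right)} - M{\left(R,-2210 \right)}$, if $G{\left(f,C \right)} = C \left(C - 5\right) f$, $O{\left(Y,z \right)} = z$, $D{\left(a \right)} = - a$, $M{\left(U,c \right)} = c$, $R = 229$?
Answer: $2866460$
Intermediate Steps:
$G{\left(f,C \right)} = C f \left(-5 + C\right)$ ($G{\left(f,C \right)} = C \left(C - 5\right) f = C \left(-5 + C\right) f = C f \left(-5 + C\right)$)
$G{\left(1273,O{\left(D{\left(6 \right)},-45 \right)} \right)} - M{\left(R,-2210 \right)} = \left(-45\right) 1273 \left(-5 - 45\right) - -2210 = \left(-45\right) 1273 \left(-50\right) + 2210 = 2864250 + 2210 = 2866460$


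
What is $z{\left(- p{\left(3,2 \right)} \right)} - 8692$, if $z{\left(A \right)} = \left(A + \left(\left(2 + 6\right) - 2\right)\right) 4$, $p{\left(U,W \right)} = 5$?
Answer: $-8688$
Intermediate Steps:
$z{\left(A \right)} = 24 + 4 A$ ($z{\left(A \right)} = \left(A + \left(8 - 2\right)\right) 4 = \left(A + 6\right) 4 = \left(6 + A\right) 4 = 24 + 4 A$)
$z{\left(- p{\left(3,2 \right)} \right)} - 8692 = \left(24 + 4 \left(\left(-1\right) 5\right)\right) - 8692 = \left(24 + 4 \left(-5\right)\right) - 8692 = \left(24 - 20\right) - 8692 = 4 - 8692 = -8688$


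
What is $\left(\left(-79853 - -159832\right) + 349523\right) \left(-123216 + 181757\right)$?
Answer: $25143476582$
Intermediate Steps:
$\left(\left(-79853 - -159832\right) + 349523\right) \left(-123216 + 181757\right) = \left(\left(-79853 + 159832\right) + 349523\right) 58541 = \left(79979 + 349523\right) 58541 = 429502 \cdot 58541 = 25143476582$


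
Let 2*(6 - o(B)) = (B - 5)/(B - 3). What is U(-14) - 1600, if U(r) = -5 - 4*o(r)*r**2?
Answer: -99805/17 ≈ -5870.9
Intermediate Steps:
o(B) = 6 - (-5 + B)/(2*(-3 + B)) (o(B) = 6 - (B - 5)/(2*(B - 3)) = 6 - (-5 + B)/(2*(-3 + B)))
U(r) = -5 - 2*r**2*(-31 + 11*r)/(-3 + r) (U(r) = -5 - 4*(-31 + 11*r)/(2*(-3 + r))*r**2 = -5 - 2*r**2*(-31 + 11*r)/(-3 + r))
U(-14) - 1600 = (15 - 5*(-14) + (-14)**2*(62 - 22*(-14)))/(-3 - 14) - 1600 = (15 + 70 + 196*(62 + 308))/(-17) - 1600 = -(15 + 70 + 196*370)/17 - 1600 = -(15 + 70 + 72520)/17 - 1600 = -1/17*72605 - 1600 = -72605/17 - 1600 = -99805/17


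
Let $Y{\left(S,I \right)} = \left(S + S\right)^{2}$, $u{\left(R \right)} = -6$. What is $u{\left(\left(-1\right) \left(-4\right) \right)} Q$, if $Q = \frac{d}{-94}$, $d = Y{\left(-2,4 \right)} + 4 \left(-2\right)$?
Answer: $\frac{24}{47} \approx 0.51064$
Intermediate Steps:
$Y{\left(S,I \right)} = 4 S^{2}$ ($Y{\left(S,I \right)} = \left(2 S\right)^{2} = 4 S^{2}$)
$d = 8$ ($d = 4 \left(-2\right)^{2} + 4 \left(-2\right) = 4 \cdot 4 - 8 = 16 - 8 = 8$)
$Q = - \frac{4}{47}$ ($Q = \frac{8}{-94} = 8 \left(- \frac{1}{94}\right) = - \frac{4}{47} \approx -0.085106$)
$u{\left(\left(-1\right) \left(-4\right) \right)} Q = \left(-6\right) \left(- \frac{4}{47}\right) = \frac{24}{47}$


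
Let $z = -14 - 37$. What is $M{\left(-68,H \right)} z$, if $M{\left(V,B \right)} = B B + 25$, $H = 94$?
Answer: $-451911$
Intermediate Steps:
$z = -51$
$M{\left(V,B \right)} = 25 + B^{2}$ ($M{\left(V,B \right)} = B^{2} + 25 = 25 + B^{2}$)
$M{\left(-68,H \right)} z = \left(25 + 94^{2}\right) \left(-51\right) = \left(25 + 8836\right) \left(-51\right) = 8861 \left(-51\right) = -451911$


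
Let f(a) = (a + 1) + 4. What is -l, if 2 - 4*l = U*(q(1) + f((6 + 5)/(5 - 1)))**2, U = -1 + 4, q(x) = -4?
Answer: 643/64 ≈ 10.047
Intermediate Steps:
f(a) = 5 + a (f(a) = (1 + a) + 4 = 5 + a)
U = 3
l = -643/64 (l = 1/2 - 3*(-4 + (5 + (6 + 5)/(5 - 1)))**2/4 = 1/2 - 3*(-4 + (5 + 11/4))**2/4 = 1/2 - 3*(-4 + 31/4)**2/4 = 1/2 - 3*(15/4)**2/4 = 1/2 - 3*225/(4*16) = 1/2 - 1/4*675/16 = 1/2 - 675/64 = -643/64 ≈ -10.047)
-l = -1*(-643/64) = 643/64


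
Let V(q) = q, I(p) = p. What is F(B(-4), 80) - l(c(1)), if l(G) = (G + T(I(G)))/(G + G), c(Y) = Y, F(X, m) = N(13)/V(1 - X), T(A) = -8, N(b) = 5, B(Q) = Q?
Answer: 9/2 ≈ 4.5000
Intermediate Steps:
F(X, m) = 5/(1 - X)
l(G) = (-8 + G)/(2*G) (l(G) = (G - 8)/(G + G) = (-8 + G)/((2*G)) = (-8 + G)*(1/(2*G)) = (-8 + G)/(2*G))
F(B(-4), 80) - l(c(1)) = -5/(-1 - 4) - (-8 + 1)/(2*1) = -5/(-5) - (-7)/2 = -5*(-⅕) - 1*(-7/2) = 1 + 7/2 = 9/2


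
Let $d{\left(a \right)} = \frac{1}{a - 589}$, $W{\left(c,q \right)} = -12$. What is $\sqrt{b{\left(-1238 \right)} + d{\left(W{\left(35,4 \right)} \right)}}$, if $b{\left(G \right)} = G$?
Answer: $\frac{3 i \sqrt{49685271}}{601} \approx 35.185 i$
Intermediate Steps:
$d{\left(a \right)} = \frac{1}{-589 + a}$
$\sqrt{b{\left(-1238 \right)} + d{\left(W{\left(35,4 \right)} \right)}} = \sqrt{-1238 + \frac{1}{-589 - 12}} = \sqrt{-1238 + \frac{1}{-601}} = \sqrt{-1238 - \frac{1}{601}} = \sqrt{- \frac{744039}{601}} = \frac{3 i \sqrt{49685271}}{601}$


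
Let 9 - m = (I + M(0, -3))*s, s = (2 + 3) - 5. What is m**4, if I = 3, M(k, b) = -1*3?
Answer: 6561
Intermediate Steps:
M(k, b) = -3
s = 0 (s = 5 - 5 = 0)
m = 9 (m = 9 - (3 - 3)*0 = 9 - 0*0 = 9 - 1*0 = 9 + 0 = 9)
m**4 = 9**4 = 6561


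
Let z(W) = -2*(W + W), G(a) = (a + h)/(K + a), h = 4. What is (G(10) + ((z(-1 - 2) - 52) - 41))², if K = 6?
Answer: 410881/64 ≈ 6420.0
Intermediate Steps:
G(a) = (4 + a)/(6 + a) (G(a) = (a + 4)/(6 + a) = (4 + a)/(6 + a))
z(W) = -4*W
(G(10) + ((z(-1 - 2) - 52) - 41))² = ((4 + 10)/(6 + 10) + ((-4*(-1 - 2) - 52) - 41))² = (14/16 + ((-4*(-3) - 52) - 41))² = ((1/16)*14 + ((12 - 52) - 41))² = (7/8 + (-40 - 41))² = (7/8 - 81)² = (-641/8)² = 410881/64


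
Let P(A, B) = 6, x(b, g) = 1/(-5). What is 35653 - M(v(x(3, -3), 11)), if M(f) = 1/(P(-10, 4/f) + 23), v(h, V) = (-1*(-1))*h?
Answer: 1033936/29 ≈ 35653.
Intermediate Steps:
x(b, g) = -⅕ (x(b, g) = 1*(-⅕) = -⅕)
v(h, V) = h (v(h, V) = 1*h = h)
M(f) = 1/29 (M(f) = 1/(6 + 23) = 1/29)
35653 - M(v(x(3, -3), 11)) = 35653 - 1*1/29 = 35653 - 1/29 = 1033936/29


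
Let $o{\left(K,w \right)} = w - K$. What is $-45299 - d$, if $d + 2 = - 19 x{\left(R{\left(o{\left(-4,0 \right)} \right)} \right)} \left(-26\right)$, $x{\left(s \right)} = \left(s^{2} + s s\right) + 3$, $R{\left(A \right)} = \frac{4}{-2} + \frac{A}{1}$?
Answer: $-50731$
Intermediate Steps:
$R{\left(A \right)} = -2 + A$ ($R{\left(A \right)} = 4 \left(- \frac{1}{2}\right) + A 1 = -2 + A$)
$x{\left(s \right)} = 3 + 2 s^{2}$ ($x{\left(s \right)} = \left(s^{2} + s^{2}\right) + 3 = 2 s^{2} + 3 = 3 + 2 s^{2}$)
$d = 5432$ ($d = -2 + - 19 \left(3 + 2 \left(-2 + \left(0 - -4\right)\right)^{2}\right) \left(-26\right) = -2 + - 19 \left(3 + 2 \left(-2 + \left(0 + 4\right)\right)^{2}\right) \left(-26\right) = -2 + - 19 \left(3 + 2 \left(-2 + 4\right)^{2}\right) \left(-26\right) = -2 + - 19 \left(3 + 2 \cdot 2^{2}\right) \left(-26\right) = -2 + - 19 \left(3 + 2 \cdot 4\right) \left(-26\right) = -2 + - 19 \left(3 + 8\right) \left(-26\right) = -2 + \left(-19\right) 11 \left(-26\right) = -2 - -5434 = -2 + 5434 = 5432$)
$-45299 - d = -45299 - 5432 = -50731$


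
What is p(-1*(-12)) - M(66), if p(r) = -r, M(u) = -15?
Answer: 3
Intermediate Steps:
p(-1*(-12)) - M(66) = -(-1)*(-12) - 1*(-15) = -1*12 + 15 = -12 + 15 = 3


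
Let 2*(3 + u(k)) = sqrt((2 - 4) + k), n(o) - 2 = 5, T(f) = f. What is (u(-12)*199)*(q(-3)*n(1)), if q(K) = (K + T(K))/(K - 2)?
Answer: -25074/5 + 4179*I*sqrt(14)/5 ≈ -5014.8 + 3127.3*I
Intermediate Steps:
n(o) = 7 (n(o) = 2 + 5 = 7)
u(k) = -3 + sqrt(-2 + k)/2 (u(k) = -3 + sqrt((2 - 4) + k)/2 = -3 + sqrt(-2 + k)/2)
q(K) = 2*K/(-2 + K) (q(K) = (K + K)/(K - 2) = (2*K)/(-2 + K) = 2*K/(-2 + K))
(u(-12)*199)*(q(-3)*n(1)) = ((-3 + sqrt(-2 - 12)/2)*199)*((2*(-3)/(-2 - 3))*7) = ((-3 + sqrt(-14)/2)*199)*((2*(-3)/(-5))*7) = ((-3 + (I*sqrt(14))/2)*199)*((2*(-3)*(-1/5))*7) = ((-3 + I*sqrt(14)/2)*199)*((6/5)*7) = (-597 + 199*I*sqrt(14)/2)*(42/5) = -25074/5 + 4179*I*sqrt(14)/5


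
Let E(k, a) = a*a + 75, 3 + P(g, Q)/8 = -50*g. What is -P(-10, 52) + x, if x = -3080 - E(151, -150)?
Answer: -29631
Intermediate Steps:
P(g, Q) = -24 - 400*g (P(g, Q) = -24 + 8*(-50*g) = -24 - 400*g)
E(k, a) = 75 + a² (E(k, a) = a² + 75 = 75 + a²)
x = -25655 (x = -3080 - (75 + (-150)²) = -3080 - (75 + 22500) = -3080 - 1*22575 = -3080 - 22575 = -25655)
-P(-10, 52) + x = -(-24 - 400*(-10)) - 25655 = -(-24 + 4000) - 25655 = -1*3976 - 25655 = -3976 - 25655 = -29631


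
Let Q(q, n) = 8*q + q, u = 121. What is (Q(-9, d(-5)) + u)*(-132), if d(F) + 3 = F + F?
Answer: -5280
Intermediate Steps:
d(F) = -3 + 2*F (d(F) = -3 + (F + F) = -3 + 2*F)
Q(q, n) = 9*q
(Q(-9, d(-5)) + u)*(-132) = (9*(-9) + 121)*(-132) = (-81 + 121)*(-132) = 40*(-132) = -5280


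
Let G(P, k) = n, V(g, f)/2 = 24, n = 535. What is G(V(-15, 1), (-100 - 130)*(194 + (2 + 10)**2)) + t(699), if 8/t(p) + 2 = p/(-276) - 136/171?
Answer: 44717309/83819 ≈ 533.50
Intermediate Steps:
V(g, f) = 48 (V(g, f) = 2*24 = 48)
G(P, k) = 535
t(p) = 8/(-478/171 - p/276) (t(p) = 8/(-2 + (p/(-276) - 136/171)) = 8/(-2 + (p*(-1/276) - 136*1/171)) = 8/(-2 + (-p/276 - 136/171)) = 8/(-2 + (-136/171 - p/276)) = 8/(-478/171 - p/276))
G(V(-15, 1), (-100 - 130)*(194 + (2 + 10)**2)) + t(699) = 535 - 125856/(43976 + 57*699) = 535 - 125856/(43976 + 39843) = 535 - 125856/83819 = 44717309/83819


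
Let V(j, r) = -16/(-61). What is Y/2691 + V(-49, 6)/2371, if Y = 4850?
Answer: 701503406/389202021 ≈ 1.8024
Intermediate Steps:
V(j, r) = 16/61 (V(j, r) = -16*(-1/61) = 16/61)
Y/2691 + V(-49, 6)/2371 = 4850/2691 + (16/61)/2371 = 4850*(1/2691) + (16/61)*(1/2371) = 4850/2691 + 16/144631 = 701503406/389202021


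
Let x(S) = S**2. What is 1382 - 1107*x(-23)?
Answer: -584221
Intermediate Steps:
1382 - 1107*x(-23) = 1382 - 1107*(-23)**2 = 1382 - 1107*529 = 1382 - 585603 = -584221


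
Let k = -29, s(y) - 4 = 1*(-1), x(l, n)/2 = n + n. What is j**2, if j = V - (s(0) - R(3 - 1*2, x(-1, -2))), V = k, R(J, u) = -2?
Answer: 1156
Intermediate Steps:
x(l, n) = 4*n (x(l, n) = 2*(n + n) = 2*(2*n) = 4*n)
s(y) = 3 (s(y) = 4 + 1*(-1) = 4 - 1 = 3)
V = -29
j = -34 (j = -29 - (3 - 1*(-2)) = -29 - (3 + 2) = -29 - 1*5 = -29 - 5 = -34)
j**2 = (-34)**2 = 1156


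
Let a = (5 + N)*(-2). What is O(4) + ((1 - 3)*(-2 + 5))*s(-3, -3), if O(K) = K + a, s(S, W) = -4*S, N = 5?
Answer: -88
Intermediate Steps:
a = -20 (a = (5 + 5)*(-2) = 10*(-2) = -20)
O(K) = -20 + K (O(K) = K - 20 = -20 + K)
O(4) + ((1 - 3)*(-2 + 5))*s(-3, -3) = (-20 + 4) + ((1 - 3)*(-2 + 5))*(-4*(-3)) = -16 - 2*3*12 = -16 - 6*12 = -16 - 72 = -88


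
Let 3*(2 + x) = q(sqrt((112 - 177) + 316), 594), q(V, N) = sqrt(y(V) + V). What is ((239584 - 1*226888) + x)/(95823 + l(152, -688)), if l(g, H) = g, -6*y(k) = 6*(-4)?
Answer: 1154/8725 + sqrt(4 + sqrt(251))/287925 ≈ 0.13228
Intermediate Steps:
y(k) = 4 (y(k) = -(-4) = -1/6*(-24) = 4)
q(V, N) = sqrt(4 + V)
x = -2 + sqrt(4 + sqrt(251))/3 (x = -2 + sqrt(4 + sqrt((112 - 177) + 316))/3 = -2 + sqrt(4 + sqrt(-65 + 316))/3 = -2 + sqrt(4 + sqrt(251))/3 ≈ -0.51515)
((239584 - 1*226888) + x)/(95823 + l(152, -688)) = ((239584 - 1*226888) + (-2 + sqrt(4 + sqrt(251))/3))/(95823 + 152) = ((239584 - 226888) + (-2 + sqrt(4 + sqrt(251))/3))/95975 = (12696 + (-2 + sqrt(4 + sqrt(251))/3))*(1/95975) = (12694 + sqrt(4 + sqrt(251))/3)*(1/95975) = 1154/8725 + sqrt(4 + sqrt(251))/287925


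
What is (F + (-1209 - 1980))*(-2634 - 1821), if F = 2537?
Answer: 2904660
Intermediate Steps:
(F + (-1209 - 1980))*(-2634 - 1821) = (2537 + (-1209 - 1980))*(-2634 - 1821) = (2537 - 3189)*(-4455) = -652*(-4455) = 2904660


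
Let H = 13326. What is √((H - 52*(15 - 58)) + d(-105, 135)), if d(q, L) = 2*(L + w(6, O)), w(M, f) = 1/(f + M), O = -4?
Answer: √15833 ≈ 125.83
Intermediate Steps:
w(M, f) = 1/(M + f)
d(q, L) = 1 + 2*L (d(q, L) = 2*(L + 1/(6 - 4)) = 2*(L + 1/2) = 2*(L + ½) = 2*(½ + L) = 1 + 2*L)
√((H - 52*(15 - 58)) + d(-105, 135)) = √((13326 - 52*(15 - 58)) + (1 + 2*135)) = √((13326 - 52*(-43)) + (1 + 270)) = √((13326 + 2236) + 271) = √(15562 + 271) = √15833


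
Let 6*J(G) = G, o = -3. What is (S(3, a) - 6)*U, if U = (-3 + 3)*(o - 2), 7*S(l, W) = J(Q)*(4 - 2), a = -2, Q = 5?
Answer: 0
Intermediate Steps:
J(G) = G/6
S(l, W) = 5/21 (S(l, W) = (((1/6)*5)*(4 - 2))/7 = ((5/6)*2)/7 = (1/7)*(5/3) = 5/21)
U = 0 (U = (-3 + 3)*(-3 - 2) = 0*(-5) = 0)
(S(3, a) - 6)*U = (5/21 - 6)*0 = -121/21*0 = 0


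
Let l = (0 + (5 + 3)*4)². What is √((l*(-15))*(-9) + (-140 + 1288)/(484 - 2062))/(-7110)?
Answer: -√86056850154/5609790 ≈ -0.052293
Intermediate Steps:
l = 1024 (l = (0 + 8*4)² = (0 + 32)² = 32² = 1024)
√((l*(-15))*(-9) + (-140 + 1288)/(484 - 2062))/(-7110) = √((1024*(-15))*(-9) + (-140 + 1288)/(484 - 2062))/(-7110) = √(-15360*(-9) + 1148/(-1578))*(-1/7110) = √(138240 + 1148*(-1/1578))*(-1/7110) = √(138240 - 574/789)*(-1/7110) = √(109070786/789)*(-1/7110) = (√86056850154/789)*(-1/7110) = -√86056850154/5609790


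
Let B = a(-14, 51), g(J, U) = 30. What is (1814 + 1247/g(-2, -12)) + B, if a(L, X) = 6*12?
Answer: 57827/30 ≈ 1927.6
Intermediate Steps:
a(L, X) = 72
B = 72
(1814 + 1247/g(-2, -12)) + B = (1814 + 1247/30) + 72 = 55667/30 + 72 = 57827/30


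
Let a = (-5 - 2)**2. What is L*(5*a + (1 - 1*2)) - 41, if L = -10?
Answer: -2481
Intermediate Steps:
a = 49 (a = (-7)**2 = 49)
L*(5*a + (1 - 1*2)) - 41 = -10*(5*49 + (1 - 1*2)) - 41 = -10*(245 + (1 - 2)) - 41 = -10*(245 - 1) - 41 = -10*244 - 41 = -2440 - 41 = -2481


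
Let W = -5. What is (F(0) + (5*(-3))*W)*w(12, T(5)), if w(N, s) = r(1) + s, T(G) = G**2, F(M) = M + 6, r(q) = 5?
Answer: 2430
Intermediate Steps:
F(M) = 6 + M
w(N, s) = 5 + s
(F(0) + (5*(-3))*W)*w(12, T(5)) = ((6 + 0) + (5*(-3))*(-5))*(5 + 5**2) = (6 - 15*(-5))*(5 + 25) = (6 + 75)*30 = 81*30 = 2430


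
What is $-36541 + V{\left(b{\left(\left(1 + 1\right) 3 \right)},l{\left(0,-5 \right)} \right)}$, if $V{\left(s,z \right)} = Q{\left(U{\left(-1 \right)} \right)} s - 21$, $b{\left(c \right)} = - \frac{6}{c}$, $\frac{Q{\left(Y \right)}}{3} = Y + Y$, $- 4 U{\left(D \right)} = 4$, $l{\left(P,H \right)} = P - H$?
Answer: $-36556$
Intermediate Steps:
$U{\left(D \right)} = -1$ ($U{\left(D \right)} = \left(- \frac{1}{4}\right) 4 = -1$)
$Q{\left(Y \right)} = 6 Y$ ($Q{\left(Y \right)} = 3 \left(Y + Y\right) = 3 \cdot 2 Y = 6 Y$)
$V{\left(s,z \right)} = -21 - 6 s$ ($V{\left(s,z \right)} = 6 \left(-1\right) s - 21 = - 6 s - 21 = -21 - 6 s$)
$-36541 + V{\left(b{\left(\left(1 + 1\right) 3 \right)},l{\left(0,-5 \right)} \right)} = -36541 - \left(21 + 6 \left(- \frac{6}{\left(1 + 1\right) 3}\right)\right) = -36541 - \left(21 + 6 \left(- \frac{6}{2 \cdot 3}\right)\right) = -36541 - \left(21 + 6 \left(- \frac{6}{6}\right)\right) = -36541 - \left(21 + 6 \left(\left(-6\right) \frac{1}{6}\right)\right) = -36541 - 15 = -36556$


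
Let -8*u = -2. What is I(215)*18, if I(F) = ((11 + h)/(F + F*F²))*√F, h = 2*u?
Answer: 207*√215/9938590 ≈ 0.00030540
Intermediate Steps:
u = ¼ (u = -⅛*(-2) = ¼ ≈ 0.25000)
h = ½ (h = 2*(¼) = ½ ≈ 0.50000)
I(F) = 23*√F/(2*(F + F³)) (I(F) = ((11 + ½)/(F + F*F²))*√F = (23/(2*(F + F³)))*√F = 23*√F/(2*(F + F³)))
I(215)*18 = (23/(2*√215*(1 + 215²)))*18 = (23*(√215/215)/(2*(1 + 46225)))*18 = ((23/2)*(√215/215)/46226)*18 = ((23/2)*(√215/215)*(1/46226))*18 = (23*√215/19877180)*18 = 207*√215/9938590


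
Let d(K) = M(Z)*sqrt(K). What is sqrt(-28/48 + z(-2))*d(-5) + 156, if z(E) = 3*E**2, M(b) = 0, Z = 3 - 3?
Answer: 156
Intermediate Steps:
Z = 0
d(K) = 0 (d(K) = 0*sqrt(K) = 0)
sqrt(-28/48 + z(-2))*d(-5) + 156 = sqrt(-28/48 + 3*(-2)**2)*0 + 156 = sqrt(-28*1/48 + 3*4)*0 + 156 = sqrt(-7/12 + 12)*0 + 156 = sqrt(137/12)*0 + 156 = (sqrt(411)/6)*0 + 156 = 0 + 156 = 156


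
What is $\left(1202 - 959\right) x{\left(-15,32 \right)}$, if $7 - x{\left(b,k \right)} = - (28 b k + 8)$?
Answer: $-3262275$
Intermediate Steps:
$x{\left(b,k \right)} = 15 + 28 b k$ ($x{\left(b,k \right)} = 7 - - (28 b k + 8) = 7 - - (8 + 28 b k) = 7 - \left(-8 - 28 b k\right) = 7 + \left(8 + 28 b k\right) = 15 + 28 b k$)
$\left(1202 - 959\right) x{\left(-15,32 \right)} = \left(1202 - 959\right) \left(15 + 28 \left(-15\right) 32\right) = 243 \left(15 - 13440\right) = 243 \left(-13425\right) = -3262275$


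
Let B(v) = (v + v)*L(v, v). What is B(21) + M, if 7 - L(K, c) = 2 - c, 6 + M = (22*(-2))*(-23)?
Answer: 2098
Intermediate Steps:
M = 1006 (M = -6 + (22*(-2))*(-23) = -6 - 44*(-23) = -6 + 1012 = 1006)
L(K, c) = 5 + c (L(K, c) = 7 - (2 - c) = 7 + (-2 + c) = 5 + c)
B(v) = 2*v*(5 + v) (B(v) = (v + v)*(5 + v) = (2*v)*(5 + v) = 2*v*(5 + v))
B(21) + M = 2*21*(5 + 21) + 1006 = 2*21*26 + 1006 = 1092 + 1006 = 2098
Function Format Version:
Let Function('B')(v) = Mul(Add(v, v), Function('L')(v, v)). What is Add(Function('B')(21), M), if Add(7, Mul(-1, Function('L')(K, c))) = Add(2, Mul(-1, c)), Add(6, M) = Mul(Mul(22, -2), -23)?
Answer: 2098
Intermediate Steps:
M = 1006 (M = Add(-6, Mul(Mul(22, -2), -23)) = Add(-6, Mul(-44, -23)) = Add(-6, 1012) = 1006)
Function('L')(K, c) = Add(5, c) (Function('L')(K, c) = Add(7, Mul(-1, Add(2, Mul(-1, c)))) = Add(7, Add(-2, c)) = Add(5, c))
Function('B')(v) = Mul(2, v, Add(5, v)) (Function('B')(v) = Mul(Add(v, v), Add(5, v)) = Mul(Mul(2, v), Add(5, v)) = Mul(2, v, Add(5, v)))
Add(Function('B')(21), M) = Add(Mul(2, 21, Add(5, 21)), 1006) = Add(Mul(2, 21, 26), 1006) = Add(1092, 1006) = 2098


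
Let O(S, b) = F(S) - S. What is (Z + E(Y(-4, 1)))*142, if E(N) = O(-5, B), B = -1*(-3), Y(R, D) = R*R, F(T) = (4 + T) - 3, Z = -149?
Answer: -21016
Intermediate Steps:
F(T) = 1 + T
Y(R, D) = R²
B = 3
O(S, b) = 1 (O(S, b) = (1 + S) - S = 1)
E(N) = 1
(Z + E(Y(-4, 1)))*142 = (-149 + 1)*142 = -148*142 = -21016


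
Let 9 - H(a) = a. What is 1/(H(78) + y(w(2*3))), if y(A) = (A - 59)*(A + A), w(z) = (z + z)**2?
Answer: 1/24411 ≈ 4.0965e-5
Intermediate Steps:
w(z) = 4*z**2 (w(z) = (2*z)**2 = 4*z**2)
H(a) = 9 - a
y(A) = 2*A*(-59 + A) (y(A) = (-59 + A)*(2*A) = 2*A*(-59 + A))
1/(H(78) + y(w(2*3))) = 1/((9 - 1*78) + 2*(4*(2*3)**2)*(-59 + 4*(2*3)**2)) = 1/((9 - 78) + 2*(4*6**2)*(-59 + 4*6**2)) = 1/(-69 + 2*(4*36)*(-59 + 4*36)) = 1/(-69 + 2*144*(-59 + 144)) = 1/(-69 + 2*144*85) = 1/(-69 + 24480) = 1/24411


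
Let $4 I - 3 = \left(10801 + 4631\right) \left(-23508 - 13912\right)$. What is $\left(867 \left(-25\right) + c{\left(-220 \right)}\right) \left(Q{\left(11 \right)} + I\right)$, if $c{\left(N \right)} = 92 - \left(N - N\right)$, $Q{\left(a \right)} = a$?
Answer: $\frac{12463435577119}{4} \approx 3.1159 \cdot 10^{12}$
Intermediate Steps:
$I = - \frac{577465437}{4}$ ($I = \frac{3}{4} + \frac{\left(10801 + 4631\right) \left(-23508 - 13912\right)}{4} = \frac{3}{4} + \frac{15432 \left(-37420\right)}{4} = \frac{3}{4} + \frac{1}{4} \left(-577465440\right) = \frac{3}{4} - 144366360 = - \frac{577465437}{4} \approx -1.4437 \cdot 10^{8}$)
$c{\left(N \right)} = 92$ ($c{\left(N \right)} = 92 - 0 = 92 + 0 = 92$)
$\left(867 \left(-25\right) + c{\left(-220 \right)}\right) \left(Q{\left(11 \right)} + I\right) = \left(867 \left(-25\right) + 92\right) \left(11 - \frac{577465437}{4}\right) = \left(-21675 + 92\right) \left(- \frac{577465393}{4}\right) = \left(-21583\right) \left(- \frac{577465393}{4}\right) = \frac{12463435577119}{4}$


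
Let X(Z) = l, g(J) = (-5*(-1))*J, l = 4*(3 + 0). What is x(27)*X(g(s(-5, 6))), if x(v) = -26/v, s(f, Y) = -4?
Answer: -104/9 ≈ -11.556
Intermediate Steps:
l = 12 (l = 4*3 = 12)
g(J) = 5*J
X(Z) = 12
x(27)*X(g(s(-5, 6))) = -26/27*12 = -104/9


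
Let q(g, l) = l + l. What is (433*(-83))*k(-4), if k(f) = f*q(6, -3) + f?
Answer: -718780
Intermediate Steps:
q(g, l) = 2*l
k(f) = -5*f (k(f) = f*(2*(-3)) + f = f*(-6) + f = -6*f + f = -5*f)
(433*(-83))*k(-4) = (433*(-83))*(-5*(-4)) = -35939*20 = -718780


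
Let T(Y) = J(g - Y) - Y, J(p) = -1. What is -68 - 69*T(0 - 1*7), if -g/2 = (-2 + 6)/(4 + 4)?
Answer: -482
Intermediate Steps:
g = -1 (g = -2*(-2 + 6)/(4 + 4) = -8/8 = -2*1/2 = -1)
T(Y) = -1 - Y
-68 - 69*T(0 - 1*7) = -68 - 69*(-1 - (0 - 1*7)) = -68 - 69*(-1 - (0 - 7)) = -68 - 69*(-1 - 1*(-7)) = -68 - 69*(-1 + 7) = -68 - 69*6 = -68 - 414 = -482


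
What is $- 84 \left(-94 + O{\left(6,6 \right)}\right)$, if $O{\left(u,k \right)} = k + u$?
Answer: $6888$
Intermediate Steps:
$- 84 \left(-94 + O{\left(6,6 \right)}\right) = - 84 \left(-94 + \left(6 + 6\right)\right) = - 84 \left(-94 + 12\right) = \left(-84\right) \left(-82\right) = 6888$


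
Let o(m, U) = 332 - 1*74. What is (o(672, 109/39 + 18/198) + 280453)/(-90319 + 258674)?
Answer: 280711/168355 ≈ 1.6674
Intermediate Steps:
o(m, U) = 258 (o(m, U) = 332 - 74 = 258)
(o(672, 109/39 + 18/198) + 280453)/(-90319 + 258674) = (258 + 280453)/(-90319 + 258674) = 280711/168355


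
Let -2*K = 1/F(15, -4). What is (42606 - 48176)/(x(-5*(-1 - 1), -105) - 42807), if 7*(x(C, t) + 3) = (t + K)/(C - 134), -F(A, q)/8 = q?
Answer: 309424640/2378174399 ≈ 0.13011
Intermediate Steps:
F(A, q) = -8*q
K = -1/64 (K = -1/(2*((-8*(-4)))) = -1/2/32 = -1/2*1/32 = -1/64 ≈ -0.015625)
x(C, t) = -3 + (-1/64 + t)/(7*(-134 + C)) (x(C, t) = -3 + ((t - 1/64)/(C - 134))/7 = -3 + ((-1/64 + t)/(-134 + C))/7 = -3 + (-1/64 + t)/(7*(-134 + C)))
(42606 - 48176)/(x(-5*(-1 - 1), -105) - 42807) = (42606 - 48176)/((180095 - (-6720)*(-1 - 1) + 64*(-105))/(448*(-134 - 5*(-1 - 1))) - 42807) = -5570/((180095 - (-6720)*(-2) - 6720)/(448*(-134 - 5*(-2))) - 42807) = -5570/((180095 - 1344*10 - 6720)/(448*(-134 + 10)) - 42807) = -5570/((1/448)*(180095 - 13440 - 6720)/(-124) - 42807) = -5570/((1/448)*(-1/124)*159935 - 42807) = -5570/(-159935/55552 - 42807) = -5570/(-2378174399/55552) = -5570*(-55552/2378174399) = 309424640/2378174399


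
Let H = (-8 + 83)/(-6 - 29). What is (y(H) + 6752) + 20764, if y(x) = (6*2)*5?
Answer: 27576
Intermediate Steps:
H = -15/7 (H = 75/(-35) = 75*(-1/35) = -15/7 ≈ -2.1429)
y(x) = 60 (y(x) = 12*5 = 60)
(y(H) + 6752) + 20764 = (60 + 6752) + 20764 = 6812 + 20764 = 27576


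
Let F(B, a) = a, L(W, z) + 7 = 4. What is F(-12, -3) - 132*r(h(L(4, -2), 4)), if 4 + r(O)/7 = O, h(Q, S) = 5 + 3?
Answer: -3699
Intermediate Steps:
L(W, z) = -3 (L(W, z) = -7 + 4 = -3)
h(Q, S) = 8
r(O) = -28 + 7*O
F(-12, -3) - 132*r(h(L(4, -2), 4)) = -3 - 132*(-28 + 7*8) = -3 - 132*(-28 + 56) = -3 - 132*28 = -3 - 3696 = -3699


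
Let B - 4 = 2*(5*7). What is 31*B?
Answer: 2294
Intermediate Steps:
B = 74 (B = 4 + 2*(5*7) = 4 + 2*35 = 4 + 70 = 74)
31*B = 31*74 = 2294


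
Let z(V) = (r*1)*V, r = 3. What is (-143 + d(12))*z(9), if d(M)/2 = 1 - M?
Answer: -4455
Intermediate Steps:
d(M) = 2 - 2*M (d(M) = 2*(1 - M) = 2 - 2*M)
z(V) = 3*V (z(V) = (3*1)*V = 3*V)
(-143 + d(12))*z(9) = (-143 + (2 - 2*12))*(3*9) = (-143 + (2 - 24))*27 = (-143 - 22)*27 = -165*27 = -4455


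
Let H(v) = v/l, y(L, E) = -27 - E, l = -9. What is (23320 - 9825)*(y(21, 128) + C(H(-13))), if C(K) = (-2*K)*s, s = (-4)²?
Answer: -24439445/9 ≈ -2.7155e+6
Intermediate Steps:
s = 16
H(v) = -v/9 (H(v) = v/(-9) = v*(-⅑) = -v/9)
C(K) = -32*K (C(K) = -2*K*16 = -32*K)
(23320 - 9825)*(y(21, 128) + C(H(-13))) = (23320 - 9825)*((-27 - 1*128) - (-32)*(-13)/9) = 13495*((-27 - 128) - 32*13/9) = 13495*(-155 - 416/9) = 13495*(-1811/9) = -24439445/9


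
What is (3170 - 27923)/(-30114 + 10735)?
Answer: 24753/19379 ≈ 1.2773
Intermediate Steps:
(3170 - 27923)/(-30114 + 10735) = -24753/(-19379) = -24753*(-1/19379) = 24753/19379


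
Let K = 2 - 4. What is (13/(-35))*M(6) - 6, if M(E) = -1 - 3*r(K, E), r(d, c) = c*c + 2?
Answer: 257/7 ≈ 36.714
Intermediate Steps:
K = -2
r(d, c) = 2 + c**2 (r(d, c) = c**2 + 2 = 2 + c**2)
M(E) = -7 - 3*E**2 (M(E) = -1 - 3*(2 + E**2) = -1 + (-6 - 3*E**2) = -7 - 3*E**2)
(13/(-35))*M(6) - 6 = (13/(-35))*(-7 - 3*6**2) - 6 = (13*(-1/35))*(-7 - 3*36) - 6 = -13*(-7 - 108)/35 - 6 = -13/35*(-115) - 6 = 299/7 - 6 = 257/7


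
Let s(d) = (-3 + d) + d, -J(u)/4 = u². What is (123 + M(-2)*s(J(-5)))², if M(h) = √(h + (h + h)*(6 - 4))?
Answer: (123 - 203*I*√10)² ≈ -3.9696e+5 - 1.5792e+5*I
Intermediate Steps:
J(u) = -4*u²
M(h) = √5*√h (M(h) = √(h + (2*h)*2) = √(h + 4*h) = √(5*h) = √5*√h)
s(d) = -3 + 2*d
(123 + M(-2)*s(J(-5)))² = (123 + (√5*√(-2))*(-3 + 2*(-4*(-5)²)))² = (123 + (√5*(I*√2))*(-3 + 2*(-4*25)))² = (123 + (I*√10)*(-3 + 2*(-100)))² = (123 + (I*√10)*(-3 - 200))² = (123 + (I*√10)*(-203))² = (123 - 203*I*√10)²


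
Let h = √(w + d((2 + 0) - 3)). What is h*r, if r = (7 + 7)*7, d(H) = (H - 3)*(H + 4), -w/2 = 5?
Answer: 98*I*√22 ≈ 459.66*I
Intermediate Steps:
w = -10 (w = -2*5 = -10)
d(H) = (-3 + H)*(4 + H)
r = 98 (r = 14*7 = 98)
h = I*√22 (h = √(-10 + (-12 + ((2 + 0) - 3) + ((2 + 0) - 3)²)) = √(-10 + (-12 + (2 - 3) + (2 - 3)²)) = √(-10 + (-12 - 1 + (-1)²)) = √(-10 + (-12 - 1 + 1)) = √(-10 - 12) = √(-22) = I*√22 ≈ 4.6904*I)
h*r = (I*√22)*98 = 98*I*√22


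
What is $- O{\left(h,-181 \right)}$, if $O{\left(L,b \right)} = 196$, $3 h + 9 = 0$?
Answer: $-196$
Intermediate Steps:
$h = -3$ ($h = -3 + \frac{1}{3} \cdot 0 = -3 + 0 = -3$)
$- O{\left(h,-181 \right)} = \left(-1\right) 196 = -196$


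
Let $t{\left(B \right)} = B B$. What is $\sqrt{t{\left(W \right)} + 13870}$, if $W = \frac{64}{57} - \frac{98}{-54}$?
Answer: $\frac{\sqrt{3652425079}}{513} \approx 117.81$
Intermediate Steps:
$W = \frac{1507}{513}$ ($W = 64 \cdot \frac{1}{57} - - \frac{49}{27} = \frac{64}{57} + \frac{49}{27} = \frac{1507}{513} \approx 2.9376$)
$t{\left(B \right)} = B^{2}$
$\sqrt{t{\left(W \right)} + 13870} = \sqrt{\left(\frac{1507}{513}\right)^{2} + 13870} = \sqrt{\frac{2271049}{263169} + 13870} = \sqrt{\frac{3652425079}{263169}} = \frac{\sqrt{3652425079}}{513}$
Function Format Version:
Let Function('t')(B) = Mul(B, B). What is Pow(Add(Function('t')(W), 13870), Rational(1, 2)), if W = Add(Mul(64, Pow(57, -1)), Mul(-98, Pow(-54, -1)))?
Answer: Mul(Rational(1, 513), Pow(3652425079, Rational(1, 2))) ≈ 117.81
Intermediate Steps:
W = Rational(1507, 513) (W = Add(Mul(64, Rational(1, 57)), Mul(-98, Rational(-1, 54))) = Add(Rational(64, 57), Rational(49, 27)) = Rational(1507, 513) ≈ 2.9376)
Function('t')(B) = Pow(B, 2)
Pow(Add(Function('t')(W), 13870), Rational(1, 2)) = Pow(Add(Pow(Rational(1507, 513), 2), 13870), Rational(1, 2)) = Pow(Add(Rational(2271049, 263169), 13870), Rational(1, 2)) = Pow(Rational(3652425079, 263169), Rational(1, 2)) = Mul(Rational(1, 513), Pow(3652425079, Rational(1, 2)))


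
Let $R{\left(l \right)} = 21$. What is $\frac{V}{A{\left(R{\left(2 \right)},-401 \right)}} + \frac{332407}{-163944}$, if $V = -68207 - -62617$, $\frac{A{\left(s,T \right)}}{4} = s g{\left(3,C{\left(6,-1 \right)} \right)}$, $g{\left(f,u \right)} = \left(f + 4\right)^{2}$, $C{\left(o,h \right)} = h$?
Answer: $- \frac{190386181}{56232792} \approx -3.3857$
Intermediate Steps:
$g{\left(f,u \right)} = \left(4 + f\right)^{2}$
$A{\left(s,T \right)} = 196 s$ ($A{\left(s,T \right)} = 4 s \left(4 + 3\right)^{2} = 4 s 7^{2} = 4 s 49 = 4 \cdot 49 s = 196 s$)
$V = -5590$ ($V = -68207 + 62617 = -5590$)
$\frac{V}{A{\left(R{\left(2 \right)},-401 \right)}} + \frac{332407}{-163944} = - \frac{5590}{196 \cdot 21} + \frac{332407}{-163944} = - \frac{5590}{4116} + 332407 \left(- \frac{1}{163944}\right) = \left(-5590\right) \frac{1}{4116} - \frac{332407}{163944} = - \frac{2795}{2058} - \frac{332407}{163944} = - \frac{190386181}{56232792}$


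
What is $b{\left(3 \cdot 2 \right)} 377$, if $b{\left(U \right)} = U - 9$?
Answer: $-1131$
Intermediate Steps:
$b{\left(U \right)} = -9 + U$
$b{\left(3 \cdot 2 \right)} 377 = \left(-9 + 3 \cdot 2\right) 377 = \left(-9 + 6\right) 377 = \left(-3\right) 377 = -1131$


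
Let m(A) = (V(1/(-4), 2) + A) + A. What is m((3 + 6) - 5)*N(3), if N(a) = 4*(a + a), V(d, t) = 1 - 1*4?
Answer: 120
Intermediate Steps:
V(d, t) = -3 (V(d, t) = 1 - 4 = -3)
N(a) = 8*a (N(a) = 4*(2*a) = 8*a)
m(A) = -3 + 2*A (m(A) = (-3 + A) + A = -3 + 2*A)
m((3 + 6) - 5)*N(3) = (-3 + 2*((3 + 6) - 5))*(8*3) = (-3 + 2*(9 - 5))*24 = (-3 + 2*4)*24 = (-3 + 8)*24 = 5*24 = 120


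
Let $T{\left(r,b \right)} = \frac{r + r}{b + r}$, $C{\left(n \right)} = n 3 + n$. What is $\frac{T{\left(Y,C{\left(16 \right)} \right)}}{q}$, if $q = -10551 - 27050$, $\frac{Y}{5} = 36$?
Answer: $- \frac{90}{2293661} \approx -3.9239 \cdot 10^{-5}$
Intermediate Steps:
$C{\left(n \right)} = 4 n$ ($C{\left(n \right)} = 3 n + n = 4 n$)
$Y = 180$ ($Y = 5 \cdot 36 = 180$)
$T{\left(r,b \right)} = \frac{2 r}{b + r}$
$q = -37601$ ($q = -10551 - 27050 = -37601$)
$\frac{T{\left(Y,C{\left(16 \right)} \right)}}{q} = \frac{2 \cdot 180 \frac{1}{4 \cdot 16 + 180}}{-37601} = 2 \cdot 180 \frac{1}{64 + 180} \left(- \frac{1}{37601}\right) = 2 \cdot 180 \cdot \frac{1}{244} \left(- \frac{1}{37601}\right) = \frac{90}{61} \left(- \frac{1}{37601}\right) = - \frac{90}{2293661}$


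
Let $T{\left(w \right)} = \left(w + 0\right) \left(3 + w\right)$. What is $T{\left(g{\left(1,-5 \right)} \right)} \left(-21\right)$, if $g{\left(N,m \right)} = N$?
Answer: $-84$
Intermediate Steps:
$T{\left(w \right)} = w \left(3 + w\right)$
$T{\left(g{\left(1,-5 \right)} \right)} \left(-21\right) = 1 \left(3 + 1\right) \left(-21\right) = 1 \cdot 4 \left(-21\right) = 4 \left(-21\right) = -84$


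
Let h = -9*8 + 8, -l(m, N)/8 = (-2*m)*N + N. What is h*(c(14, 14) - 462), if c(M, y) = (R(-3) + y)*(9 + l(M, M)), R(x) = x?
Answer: -2105664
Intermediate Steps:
l(m, N) = -8*N + 16*N*m (l(m, N) = -8*((-2*m)*N + N) = -8*(-2*N*m + N) = -8*(N - 2*N*m) = -8*N + 16*N*m)
h = -64 (h = -72 + 8 = -64)
c(M, y) = (-3 + y)*(9 + 8*M*(-1 + 2*M))
h*(c(14, 14) - 462) = -64*((-27 + 9*14 - 24*14*(-1 + 2*14) + 8*14*14*(-1 + 2*14)) - 462) = -64*((-27 + 126 - 24*14*(-1 + 28) + 8*14*14*(-1 + 28)) - 462) = -64*((-27 + 126 - 24*14*27 + 8*14*14*27) - 462) = -64*((-27 + 126 - 9072 + 42336) - 462) = -64*(33363 - 462) = -64*32901 = -2105664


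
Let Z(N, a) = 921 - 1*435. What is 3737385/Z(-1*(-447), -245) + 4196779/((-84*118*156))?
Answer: 35660334223/4638816 ≈ 7687.4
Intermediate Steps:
Z(N, a) = 486 (Z(N, a) = 921 - 435 = 486)
3737385/Z(-1*(-447), -245) + 4196779/((-84*118*156)) = 3737385/486 + 4196779/((-84*118*156)) = 3737385*(1/486) + 4196779/((-9912*156)) = 415265/54 + 4196779/(-1546272) = 415265/54 + 4196779*(-1/1546272) = 415265/54 - 4196779/1546272 = 35660334223/4638816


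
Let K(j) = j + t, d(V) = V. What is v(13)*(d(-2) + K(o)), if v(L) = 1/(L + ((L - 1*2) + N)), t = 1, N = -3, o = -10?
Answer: -11/21 ≈ -0.52381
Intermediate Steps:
v(L) = 1/(-5 + 2*L) (v(L) = 1/(L + ((L - 1*2) - 3)) = 1/(L + ((L - 2) - 3)) = 1/(L + ((-2 + L) - 3)) = 1/(L + (-5 + L)) = 1/(-5 + 2*L))
K(j) = 1 + j (K(j) = j + 1 = 1 + j)
v(13)*(d(-2) + K(o)) = (-2 + (1 - 10))/(-5 + 2*13) = (-2 - 9)/(-5 + 26) = -11/21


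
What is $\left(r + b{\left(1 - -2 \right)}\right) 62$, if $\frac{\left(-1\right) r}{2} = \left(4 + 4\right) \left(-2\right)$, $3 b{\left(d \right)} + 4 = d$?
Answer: $\frac{5890}{3} \approx 1963.3$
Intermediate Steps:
$b{\left(d \right)} = - \frac{4}{3} + \frac{d}{3}$
$r = 32$ ($r = - 2 \left(4 + 4\right) \left(-2\right) = - 2 \cdot 8 \left(-2\right) = \left(-2\right) \left(-16\right) = 32$)
$\left(r + b{\left(1 - -2 \right)}\right) 62 = \left(32 - \left(\frac{4}{3} - \frac{1 - -2}{3}\right)\right) 62 = \left(32 - \left(\frac{4}{3} - \frac{1 + 2}{3}\right)\right) 62 = \left(32 + \left(- \frac{4}{3} + \frac{1}{3} \cdot 3\right)\right) 62 = \left(32 + \left(- \frac{4}{3} + 1\right)\right) 62 = \left(32 - \frac{1}{3}\right) 62 = \frac{95}{3} \cdot 62 = \frac{5890}{3}$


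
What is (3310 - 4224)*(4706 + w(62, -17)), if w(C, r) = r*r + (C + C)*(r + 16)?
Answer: -4452094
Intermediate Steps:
w(C, r) = r² + 2*C*(16 + r) (w(C, r) = r² + (2*C)*(16 + r) = r² + 2*C*(16 + r))
(3310 - 4224)*(4706 + w(62, -17)) = (3310 - 4224)*(4706 + ((-17)² + 32*62 + 2*62*(-17))) = -914*(4706 + (289 + 1984 - 2108)) = -914*(4706 + 165) = -914*4871 = -4452094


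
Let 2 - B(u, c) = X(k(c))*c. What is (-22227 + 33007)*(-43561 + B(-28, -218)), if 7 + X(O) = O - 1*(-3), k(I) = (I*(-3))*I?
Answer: -335528869060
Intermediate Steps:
k(I) = -3*I² (k(I) = (-3*I)*I = -3*I²)
X(O) = -4 + O (X(O) = -7 + (O - 1*(-3)) = -7 + (O + 3) = -7 + (3 + O) = -4 + O)
B(u, c) = 2 - c*(-4 - 3*c²) (B(u, c) = 2 - (-4 - 3*c²)*c = 2 - c*(-4 - 3*c²))
(-22227 + 33007)*(-43561 + B(-28, -218)) = (-22227 + 33007)*(-43561 + (2 - 218*(4 + 3*(-218)²))) = 10780*(-43561 + (2 - 218*(4 + 3*47524))) = 10780*(-43561 + (2 - 218*(4 + 142572))) = 10780*(-43561 + (2 - 218*142576)) = 10780*(-43561 + (2 - 31081568)) = 10780*(-43561 - 31081566) = 10780*(-31125127) = -335528869060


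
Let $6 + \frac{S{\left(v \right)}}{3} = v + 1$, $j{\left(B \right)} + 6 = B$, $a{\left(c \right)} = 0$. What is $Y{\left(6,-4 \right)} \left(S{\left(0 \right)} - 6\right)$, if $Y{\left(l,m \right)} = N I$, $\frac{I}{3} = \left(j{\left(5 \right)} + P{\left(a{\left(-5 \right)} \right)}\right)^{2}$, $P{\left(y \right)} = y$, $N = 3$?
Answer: $-189$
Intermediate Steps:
$j{\left(B \right)} = -6 + B$
$S{\left(v \right)} = -15 + 3 v$ ($S{\left(v \right)} = -18 + 3 \left(v + 1\right) = -18 + 3 \left(1 + v\right) = -18 + \left(3 + 3 v\right) = -15 + 3 v$)
$I = 3$ ($I = 3 \left(\left(-6 + 5\right) + 0\right)^{2} = 3 \left(-1 + 0\right)^{2} = 3 \left(-1\right)^{2} = 3 \cdot 1 = 3$)
$Y{\left(l,m \right)} = 9$ ($Y{\left(l,m \right)} = 3 \cdot 3 = 9$)
$Y{\left(6,-4 \right)} \left(S{\left(0 \right)} - 6\right) = 9 \left(\left(-15 + 3 \cdot 0\right) - 6\right) = 9 \left(\left(-15 + 0\right) - 6\right) = 9 \left(-15 - 6\right) = 9 \left(-21\right) = -189$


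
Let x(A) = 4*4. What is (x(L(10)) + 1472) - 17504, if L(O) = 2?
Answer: -16016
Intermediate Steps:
x(A) = 16
(x(L(10)) + 1472) - 17504 = (16 + 1472) - 17504 = 1488 - 17504 = -16016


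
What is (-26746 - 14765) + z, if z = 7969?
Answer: -33542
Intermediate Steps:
(-26746 - 14765) + z = (-26746 - 14765) + 7969 = -41511 + 7969 = -33542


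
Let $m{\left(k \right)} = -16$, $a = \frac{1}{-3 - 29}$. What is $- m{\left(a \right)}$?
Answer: $16$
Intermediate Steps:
$a = - \frac{1}{32}$ ($a = \frac{1}{-32} = - \frac{1}{32} \approx -0.03125$)
$- m{\left(a \right)} = \left(-1\right) \left(-16\right) = 16$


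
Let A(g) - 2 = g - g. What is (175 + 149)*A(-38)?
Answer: 648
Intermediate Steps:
A(g) = 2 (A(g) = 2 + (g - g) = 2 + 0 = 2)
(175 + 149)*A(-38) = (175 + 149)*2 = 324*2 = 648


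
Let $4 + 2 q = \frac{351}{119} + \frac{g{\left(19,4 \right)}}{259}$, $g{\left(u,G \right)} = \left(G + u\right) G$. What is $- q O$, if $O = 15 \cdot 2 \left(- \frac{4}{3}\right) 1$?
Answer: $- \frac{61220}{4403} \approx -13.904$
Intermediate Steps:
$g{\left(u,G \right)} = G \left(G + u\right)$
$q = - \frac{3061}{8806}$ ($q = -2 + \frac{\frac{351}{119} + \frac{4 \left(4 + 19\right)}{259}}{2} = -2 + \frac{351 \cdot \frac{1}{119} + 4 \cdot 23 \cdot \frac{1}{259}}{2} = -2 + \frac{\frac{351}{119} + 92 \cdot \frac{1}{259}}{2} = -2 + \frac{\frac{351}{119} + \frac{92}{259}}{2} = -2 + \frac{1}{2} \cdot \frac{14551}{4403} = -2 + \frac{14551}{8806} = - \frac{3061}{8806} \approx -0.3476$)
$O = -40$ ($O = 15 \cdot 2 \left(\left(-4\right) \frac{1}{3}\right) 1 = 15 \cdot 2 \left(- \frac{4}{3}\right) 1 = 15 \left(\left(- \frac{8}{3}\right) 1\right) = 15 \left(- \frac{8}{3}\right) = -40$)
$- q O = \left(-1\right) \left(- \frac{3061}{8806}\right) \left(-40\right) = \frac{3061}{8806} \left(-40\right) = - \frac{61220}{4403}$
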